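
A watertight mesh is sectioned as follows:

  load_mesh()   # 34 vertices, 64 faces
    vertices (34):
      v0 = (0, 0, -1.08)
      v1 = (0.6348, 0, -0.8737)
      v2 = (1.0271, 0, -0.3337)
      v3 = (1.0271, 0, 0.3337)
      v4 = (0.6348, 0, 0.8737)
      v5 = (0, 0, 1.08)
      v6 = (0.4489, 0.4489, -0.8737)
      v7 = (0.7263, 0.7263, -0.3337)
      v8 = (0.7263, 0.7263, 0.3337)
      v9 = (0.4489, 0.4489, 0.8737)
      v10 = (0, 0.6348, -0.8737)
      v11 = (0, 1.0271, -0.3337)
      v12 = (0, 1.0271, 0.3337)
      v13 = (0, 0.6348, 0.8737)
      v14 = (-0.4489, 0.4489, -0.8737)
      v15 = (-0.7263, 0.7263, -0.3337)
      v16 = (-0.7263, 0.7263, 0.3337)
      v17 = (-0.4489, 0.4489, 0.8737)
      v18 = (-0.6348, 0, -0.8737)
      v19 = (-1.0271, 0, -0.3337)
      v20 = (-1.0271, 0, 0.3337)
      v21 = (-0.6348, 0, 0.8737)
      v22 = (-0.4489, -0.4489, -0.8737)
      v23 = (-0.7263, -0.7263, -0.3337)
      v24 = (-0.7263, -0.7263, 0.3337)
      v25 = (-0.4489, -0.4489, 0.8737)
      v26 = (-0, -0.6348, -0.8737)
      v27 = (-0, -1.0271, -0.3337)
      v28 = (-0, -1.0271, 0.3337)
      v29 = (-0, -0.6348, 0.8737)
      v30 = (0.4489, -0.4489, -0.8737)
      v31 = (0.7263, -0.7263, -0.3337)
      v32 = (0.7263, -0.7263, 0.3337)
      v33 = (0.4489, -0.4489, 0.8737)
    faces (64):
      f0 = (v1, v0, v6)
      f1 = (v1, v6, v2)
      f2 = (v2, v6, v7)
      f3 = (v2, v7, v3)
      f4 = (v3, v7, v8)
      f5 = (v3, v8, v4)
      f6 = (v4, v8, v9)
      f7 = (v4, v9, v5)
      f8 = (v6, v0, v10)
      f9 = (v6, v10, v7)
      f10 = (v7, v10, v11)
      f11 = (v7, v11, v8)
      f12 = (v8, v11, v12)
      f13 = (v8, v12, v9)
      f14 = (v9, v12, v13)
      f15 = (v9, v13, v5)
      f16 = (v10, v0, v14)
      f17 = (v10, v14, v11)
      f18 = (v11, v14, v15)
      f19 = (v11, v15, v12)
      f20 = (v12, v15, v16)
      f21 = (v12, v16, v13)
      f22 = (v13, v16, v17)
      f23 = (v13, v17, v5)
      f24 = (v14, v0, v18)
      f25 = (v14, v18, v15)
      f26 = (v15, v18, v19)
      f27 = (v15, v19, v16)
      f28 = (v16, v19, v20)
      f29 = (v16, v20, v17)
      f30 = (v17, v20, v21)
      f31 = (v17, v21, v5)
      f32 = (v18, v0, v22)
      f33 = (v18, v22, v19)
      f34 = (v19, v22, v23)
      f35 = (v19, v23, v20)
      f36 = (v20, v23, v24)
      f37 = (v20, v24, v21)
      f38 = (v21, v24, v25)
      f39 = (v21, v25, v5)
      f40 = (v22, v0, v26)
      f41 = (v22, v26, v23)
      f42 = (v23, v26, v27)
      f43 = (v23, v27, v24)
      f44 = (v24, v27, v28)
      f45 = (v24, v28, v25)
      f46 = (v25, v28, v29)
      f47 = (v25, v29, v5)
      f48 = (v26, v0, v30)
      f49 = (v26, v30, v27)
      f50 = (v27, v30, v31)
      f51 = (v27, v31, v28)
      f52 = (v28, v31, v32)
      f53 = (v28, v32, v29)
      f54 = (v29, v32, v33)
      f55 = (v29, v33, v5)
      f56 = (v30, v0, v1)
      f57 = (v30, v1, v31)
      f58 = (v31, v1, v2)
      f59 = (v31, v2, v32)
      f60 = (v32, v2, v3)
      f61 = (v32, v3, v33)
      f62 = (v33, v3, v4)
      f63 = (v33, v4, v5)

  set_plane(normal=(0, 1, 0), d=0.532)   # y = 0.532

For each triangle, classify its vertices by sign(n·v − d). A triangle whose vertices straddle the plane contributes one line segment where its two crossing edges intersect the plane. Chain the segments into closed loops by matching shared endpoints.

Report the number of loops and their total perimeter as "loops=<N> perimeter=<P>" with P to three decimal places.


loops=1 perimeter=5.513

Straddling triangles (20 of 64):
  (v2,v6,v7) [--+] → (0.532, 0.532, -0.711934)–(0.80677, 0.532, -0.3337)  len=0.4675
  (v2,v7,v3) [-+-] → (0.80677, 0.532, -0.3337)–(0.80677, 0.532, -0.155157)  len=0.1785
  (v3,v7,v8) [-++] → (0.80677, 0.532, -0.155157)–(0.80677, 0.532, 0.3337)  len=0.4889
  (v3,v8,v4) [-+-] → (0.80677, 0.532, 0.3337)–(0.701822, 0.532, 0.478161)  len=0.1786
  (v4,v8,v9) [-+-] → (0.701822, 0.532, 0.478161)–(0.532, 0.532, 0.711934)  len=0.2889
  (v6,v0,v10) [--+] → (0, 0.532, -0.907108)–(0.248235, 0.532, -0.8737)  len=0.2505
  (v6,v10,v7) [-++] → (0.248235, 0.532, -0.8737)–(0.532, 0.532, -0.711934)  len=0.3266
  (v8,v12,v9) [++-] → (0.384383, 0.532, 0.79609)–(0.532, 0.532, 0.711934)  len=0.1699
  (v9,v12,v13) [-++] → (0.384383, 0.532, 0.79609)–(0.248235, 0.532, 0.8737)  len=0.1567
  (v9,v13,v5) [-+-] → (0.248235, 0.532, 0.8737)–(0, 0.532, 0.907108)  len=0.2505
  (v10,v0,v14) [+--] → (0, 0.532, -0.907108)–(-0.248235, 0.532, -0.8737)  len=0.2505
  (v10,v14,v11) [+-+] → (-0.248235, 0.532, -0.8737)–(-0.384383, 0.532, -0.79609)  len=0.1567
  (v11,v14,v15) [+-+] → (-0.384383, 0.532, -0.79609)–(-0.532, 0.532, -0.711934)  len=0.1699
  (v13,v16,v17) [++-] → (-0.532, 0.532, 0.711934)–(-0.248235, 0.532, 0.8737)  len=0.3266
  (v13,v17,v5) [+--] → (-0.248235, 0.532, 0.8737)–(0, 0.532, 0.907108)  len=0.2505
  (v14,v18,v15) [--+] → (-0.701822, 0.532, -0.478161)–(-0.532, 0.532, -0.711934)  len=0.2889
  (v15,v18,v19) [+--] → (-0.701822, 0.532, -0.478161)–(-0.80677, 0.532, -0.3337)  len=0.1786
  (v15,v19,v16) [+-+] → (-0.80677, 0.532, -0.3337)–(-0.80677, 0.532, 0.155157)  len=0.4889
  (v16,v19,v20) [+--] → (-0.80677, 0.532, 0.155157)–(-0.80677, 0.532, 0.3337)  len=0.1785
  (v16,v20,v17) [+--] → (-0.80677, 0.532, 0.3337)–(-0.532, 0.532, 0.711934)  len=0.4675

Chained into 1 loop(s):
  loop 1: 20 segments, perimeter = 5.5132
Total perimeter = 5.513


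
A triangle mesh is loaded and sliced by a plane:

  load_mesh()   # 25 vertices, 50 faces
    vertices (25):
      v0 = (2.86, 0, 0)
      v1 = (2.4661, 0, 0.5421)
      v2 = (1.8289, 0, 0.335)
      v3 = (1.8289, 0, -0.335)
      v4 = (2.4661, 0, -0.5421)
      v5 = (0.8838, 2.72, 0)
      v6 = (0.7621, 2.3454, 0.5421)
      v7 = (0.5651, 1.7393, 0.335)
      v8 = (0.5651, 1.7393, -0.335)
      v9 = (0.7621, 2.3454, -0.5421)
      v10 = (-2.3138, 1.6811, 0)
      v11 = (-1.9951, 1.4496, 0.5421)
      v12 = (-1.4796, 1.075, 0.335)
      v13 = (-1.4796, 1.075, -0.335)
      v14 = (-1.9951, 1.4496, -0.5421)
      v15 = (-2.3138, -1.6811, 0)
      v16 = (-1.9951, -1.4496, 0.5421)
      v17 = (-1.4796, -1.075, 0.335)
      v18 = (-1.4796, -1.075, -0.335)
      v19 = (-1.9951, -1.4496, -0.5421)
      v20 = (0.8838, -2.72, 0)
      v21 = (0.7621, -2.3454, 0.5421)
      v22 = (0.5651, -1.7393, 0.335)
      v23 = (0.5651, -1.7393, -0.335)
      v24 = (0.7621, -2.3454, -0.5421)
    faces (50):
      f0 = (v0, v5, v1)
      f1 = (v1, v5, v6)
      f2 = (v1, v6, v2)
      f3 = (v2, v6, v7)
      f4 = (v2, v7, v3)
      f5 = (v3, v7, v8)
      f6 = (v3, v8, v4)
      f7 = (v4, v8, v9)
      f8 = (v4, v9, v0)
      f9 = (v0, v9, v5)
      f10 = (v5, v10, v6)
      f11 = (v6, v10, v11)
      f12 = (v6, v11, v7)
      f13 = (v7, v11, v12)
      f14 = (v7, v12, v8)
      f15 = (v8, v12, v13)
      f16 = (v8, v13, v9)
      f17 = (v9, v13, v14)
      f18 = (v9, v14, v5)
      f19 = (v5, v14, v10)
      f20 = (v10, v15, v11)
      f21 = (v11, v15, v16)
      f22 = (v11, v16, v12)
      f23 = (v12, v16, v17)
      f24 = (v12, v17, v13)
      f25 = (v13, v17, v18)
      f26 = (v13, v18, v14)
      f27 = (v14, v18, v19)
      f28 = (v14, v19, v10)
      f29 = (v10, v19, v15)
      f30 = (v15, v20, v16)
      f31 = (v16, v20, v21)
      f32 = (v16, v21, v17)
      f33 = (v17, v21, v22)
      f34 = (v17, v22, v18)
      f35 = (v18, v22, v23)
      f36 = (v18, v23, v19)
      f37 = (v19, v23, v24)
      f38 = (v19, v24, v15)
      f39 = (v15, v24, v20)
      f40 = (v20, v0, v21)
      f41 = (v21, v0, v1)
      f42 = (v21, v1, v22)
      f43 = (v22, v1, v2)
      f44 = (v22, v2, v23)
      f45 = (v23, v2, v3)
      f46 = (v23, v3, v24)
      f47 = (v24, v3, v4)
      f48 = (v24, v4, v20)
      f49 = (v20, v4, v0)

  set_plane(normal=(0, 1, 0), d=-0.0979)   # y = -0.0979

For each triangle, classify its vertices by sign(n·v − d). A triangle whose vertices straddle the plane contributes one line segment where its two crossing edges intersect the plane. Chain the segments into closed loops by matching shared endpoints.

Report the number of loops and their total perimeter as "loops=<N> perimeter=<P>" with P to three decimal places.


loops=2 perimeter=6.389

Straddling triangles (20 of 50):
  (v10,v15,v11) [+-+] → (-2.3138, -0.0979, 0)–(-2.15263, -0.0979, 0.274141)  len=0.3180
  (v11,v15,v16) [+--] → (-2.15263, -0.0979, 0.274141)–(-1.9951, -0.0979, 0.5421)  len=0.3108
  (v11,v16,v12) [+-+] → (-1.9951, -0.0979, 0.5421)–(-1.7191, -0.0979, 0.431216)  len=0.2974
  (v12,v16,v17) [+--] → (-1.7191, -0.0979, 0.431216)–(-1.4796, -0.0979, 0.335)  len=0.2581
  (v12,v17,v13) [+-+] → (-1.4796, -0.0979, 0.335)–(-1.4796, -0.0979, 0.0305084)  len=0.3045
  (v13,v17,v18) [+--] → (-1.4796, -0.0979, 0.0305084)–(-1.4796, -0.0979, -0.335)  len=0.3655
  (v13,v18,v14) [+-+] → (-1.4796, -0.0979, -0.335)–(-1.67911, -0.0979, -0.415154)  len=0.2150
  (v14,v18,v19) [+--] → (-1.67911, -0.0979, -0.415154)–(-1.9951, -0.0979, -0.5421)  len=0.3405
  (v14,v19,v10) [+-+] → (-1.9951, -0.0979, -0.5421)–(-2.1327, -0.0979, -0.308045)  len=0.2715
  (v10,v19,v15) [+--] → (-2.1327, -0.0979, -0.308045)–(-2.3138, -0.0979, 0)  len=0.3573
  (v20,v0,v21) [-+-] → (2.78887, -0.0979, 0)–(2.77243, -0.0979, 0.0226279)  len=0.0280
  (v21,v0,v1) [-++] → (2.77243, -0.0979, 0.0226279)–(2.39497, -0.0979, 0.5421)  len=0.6421
  (v21,v1,v22) [-+-] → (2.39497, -0.0979, 0.5421)–(2.3591, -0.0979, 0.530443)  len=0.0377
  (v22,v1,v2) [-++] → (2.3591, -0.0979, 0.530443)–(1.75776, -0.0979, 0.335)  len=0.6323
  (v22,v2,v23) [-+-] → (1.75776, -0.0979, 0.335)–(1.75776, -0.0979, 0.297288)  len=0.0377
  (v23,v2,v3) [-++] → (1.75776, -0.0979, 0.297288)–(1.75776, -0.0979, -0.335)  len=0.6323
  (v23,v3,v24) [-+-] → (1.75776, -0.0979, -0.335)–(1.78437, -0.0979, -0.343645)  len=0.0280
  (v24,v3,v4) [-++] → (1.78437, -0.0979, -0.343645)–(2.39497, -0.0979, -0.5421)  len=0.6420
  (v24,v4,v20) [-+-] → (2.39497, -0.0979, -0.5421)–(2.40915, -0.0979, -0.522588)  len=0.0241
  (v20,v4,v0) [-++] → (2.40915, -0.0979, -0.522588)–(2.78887, -0.0979, 0)  len=0.6460

Chained into 2 loop(s):
  loop 1: 10 segments, perimeter = 3.0388
  loop 2: 10 segments, perimeter = 3.3502
Total perimeter = 6.389


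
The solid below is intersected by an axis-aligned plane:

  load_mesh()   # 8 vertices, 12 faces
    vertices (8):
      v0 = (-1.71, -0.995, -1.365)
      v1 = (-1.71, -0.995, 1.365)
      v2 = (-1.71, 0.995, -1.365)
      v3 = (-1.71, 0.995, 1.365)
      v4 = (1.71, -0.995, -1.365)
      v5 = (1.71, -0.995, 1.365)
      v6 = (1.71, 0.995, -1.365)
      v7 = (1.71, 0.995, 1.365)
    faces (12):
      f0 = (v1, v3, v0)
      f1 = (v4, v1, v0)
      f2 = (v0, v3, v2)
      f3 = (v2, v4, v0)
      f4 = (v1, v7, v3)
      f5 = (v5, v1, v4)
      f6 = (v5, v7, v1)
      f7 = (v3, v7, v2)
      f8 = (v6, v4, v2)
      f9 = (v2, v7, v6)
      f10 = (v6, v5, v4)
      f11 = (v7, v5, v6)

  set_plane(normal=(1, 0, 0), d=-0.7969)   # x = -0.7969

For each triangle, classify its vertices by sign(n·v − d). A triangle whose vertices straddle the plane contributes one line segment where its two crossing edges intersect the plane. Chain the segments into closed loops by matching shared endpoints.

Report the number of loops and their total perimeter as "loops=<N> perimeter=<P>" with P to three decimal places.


loops=1 perimeter=9.440

Straddling triangles (8 of 12):
  (v4,v1,v0) [+--] → (-0.7969, -0.995, 0.636122)–(-0.7969, -0.995, -1.365)  len=2.0011
  (v2,v4,v0) [-+-] → (-0.7969, 0.463693, -1.365)–(-0.7969, -0.995, -1.365)  len=1.4587
  (v1,v7,v3) [-+-] → (-0.7969, -0.463693, 1.365)–(-0.7969, 0.995, 1.365)  len=1.4587
  (v5,v1,v4) [+-+] → (-0.7969, -0.995, 1.365)–(-0.7969, -0.995, 0.636122)  len=0.7289
  (v5,v7,v1) [++-] → (-0.7969, -0.463693, 1.365)–(-0.7969, -0.995, 1.365)  len=0.5313
  (v3,v7,v2) [-+-] → (-0.7969, 0.995, 1.365)–(-0.7969, 0.995, -0.636122)  len=2.0011
  (v6,v4,v2) [++-] → (-0.7969, 0.463693, -1.365)–(-0.7969, 0.995, -1.365)  len=0.5313
  (v2,v7,v6) [-++] → (-0.7969, 0.995, -0.636122)–(-0.7969, 0.995, -1.365)  len=0.7289

Chained into 1 loop(s):
  loop 1: 8 segments, perimeter = 9.4400
Total perimeter = 9.440


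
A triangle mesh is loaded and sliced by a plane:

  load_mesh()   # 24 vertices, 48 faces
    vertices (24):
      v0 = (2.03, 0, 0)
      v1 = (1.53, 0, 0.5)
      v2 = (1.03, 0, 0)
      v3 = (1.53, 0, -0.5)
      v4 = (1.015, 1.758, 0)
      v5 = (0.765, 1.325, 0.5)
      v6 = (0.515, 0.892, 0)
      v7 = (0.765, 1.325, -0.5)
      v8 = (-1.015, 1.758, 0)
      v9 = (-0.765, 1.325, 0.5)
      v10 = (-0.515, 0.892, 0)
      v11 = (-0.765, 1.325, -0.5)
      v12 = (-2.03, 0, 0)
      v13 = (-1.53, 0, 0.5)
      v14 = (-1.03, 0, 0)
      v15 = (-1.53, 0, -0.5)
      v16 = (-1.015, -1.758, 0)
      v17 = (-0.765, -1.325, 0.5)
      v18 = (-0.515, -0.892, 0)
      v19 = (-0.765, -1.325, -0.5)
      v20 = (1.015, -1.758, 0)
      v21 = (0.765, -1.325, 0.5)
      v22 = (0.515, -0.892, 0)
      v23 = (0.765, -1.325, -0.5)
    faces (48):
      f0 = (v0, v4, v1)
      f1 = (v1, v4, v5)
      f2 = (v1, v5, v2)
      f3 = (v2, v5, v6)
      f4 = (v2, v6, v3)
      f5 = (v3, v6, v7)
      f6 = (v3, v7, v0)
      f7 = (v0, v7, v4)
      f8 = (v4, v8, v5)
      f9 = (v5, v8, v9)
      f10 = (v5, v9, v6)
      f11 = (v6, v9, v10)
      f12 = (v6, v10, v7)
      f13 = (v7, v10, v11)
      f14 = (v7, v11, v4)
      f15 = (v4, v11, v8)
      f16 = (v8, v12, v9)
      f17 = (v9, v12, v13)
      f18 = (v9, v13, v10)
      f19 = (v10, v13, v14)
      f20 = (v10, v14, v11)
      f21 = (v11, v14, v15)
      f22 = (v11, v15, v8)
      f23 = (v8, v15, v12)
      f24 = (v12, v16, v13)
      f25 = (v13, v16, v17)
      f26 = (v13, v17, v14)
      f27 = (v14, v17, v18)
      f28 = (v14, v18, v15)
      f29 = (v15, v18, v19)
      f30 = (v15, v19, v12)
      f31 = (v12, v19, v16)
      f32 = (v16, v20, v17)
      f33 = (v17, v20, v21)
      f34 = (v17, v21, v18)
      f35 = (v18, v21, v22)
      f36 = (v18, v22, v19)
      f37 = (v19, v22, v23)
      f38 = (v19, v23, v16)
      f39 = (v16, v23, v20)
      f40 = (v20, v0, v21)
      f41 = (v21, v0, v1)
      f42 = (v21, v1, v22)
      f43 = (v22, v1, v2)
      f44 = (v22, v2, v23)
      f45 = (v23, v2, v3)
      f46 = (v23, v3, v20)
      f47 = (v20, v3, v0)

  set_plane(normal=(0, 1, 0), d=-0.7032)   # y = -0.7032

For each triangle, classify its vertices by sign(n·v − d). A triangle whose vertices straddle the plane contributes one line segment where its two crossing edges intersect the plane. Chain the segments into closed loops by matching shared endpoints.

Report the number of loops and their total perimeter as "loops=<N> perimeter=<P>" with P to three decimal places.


loops=2 perimeter=5.657

Straddling triangles (16 of 48):
  (v12,v16,v13) [+-+] → (-1.624, -0.7032, 0)–(-1.324, -0.7032, 0.3)  len=0.4243
  (v13,v16,v17) [+--] → (-1.324, -0.7032, 0.3)–(-1.124, -0.7032, 0.5)  len=0.2828
  (v13,v17,v14) [+-+] → (-1.124, -0.7032, 0.5)–(-0.88936, -0.7032, 0.265358)  len=0.3318
  (v14,v17,v18) [+--] → (-0.88936, -0.7032, 0.265358)–(-0.624004, -0.7032, 0)  len=0.3753
  (v14,v18,v15) [+-+] → (-0.624004, -0.7032, 0)–(-0.729834, -0.7032, -0.10583)  len=0.1497
  (v15,v18,v19) [+--] → (-0.729834, -0.7032, -0.10583)–(-1.124, -0.7032, -0.5)  len=0.5574
  (v15,v19,v12) [+-+] → (-1.124, -0.7032, -0.5)–(-1.35864, -0.7032, -0.265358)  len=0.3318
  (v12,v19,v16) [+--] → (-1.35864, -0.7032, -0.265358)–(-1.624, -0.7032, 0)  len=0.3753
  (v20,v0,v21) [-+-] → (1.624, -0.7032, 0)–(1.35864, -0.7032, 0.265358)  len=0.3753
  (v21,v0,v1) [-++] → (1.35864, -0.7032, 0.265358)–(1.124, -0.7032, 0.5)  len=0.3318
  (v21,v1,v22) [-+-] → (1.124, -0.7032, 0.5)–(0.729834, -0.7032, 0.10583)  len=0.5574
  (v22,v1,v2) [-++] → (0.729834, -0.7032, 0.10583)–(0.624004, -0.7032, 0)  len=0.1497
  (v22,v2,v23) [-+-] → (0.624004, -0.7032, 0)–(0.88936, -0.7032, -0.265358)  len=0.3753
  (v23,v2,v3) [-++] → (0.88936, -0.7032, -0.265358)–(1.124, -0.7032, -0.5)  len=0.3318
  (v23,v3,v20) [-+-] → (1.124, -0.7032, -0.5)–(1.324, -0.7032, -0.3)  len=0.2828
  (v20,v3,v0) [-++] → (1.324, -0.7032, -0.3)–(1.624, -0.7032, 0)  len=0.4243

Chained into 2 loop(s):
  loop 1: 8 segments, perimeter = 2.8284
  loop 2: 8 segments, perimeter = 2.8284
Total perimeter = 5.657


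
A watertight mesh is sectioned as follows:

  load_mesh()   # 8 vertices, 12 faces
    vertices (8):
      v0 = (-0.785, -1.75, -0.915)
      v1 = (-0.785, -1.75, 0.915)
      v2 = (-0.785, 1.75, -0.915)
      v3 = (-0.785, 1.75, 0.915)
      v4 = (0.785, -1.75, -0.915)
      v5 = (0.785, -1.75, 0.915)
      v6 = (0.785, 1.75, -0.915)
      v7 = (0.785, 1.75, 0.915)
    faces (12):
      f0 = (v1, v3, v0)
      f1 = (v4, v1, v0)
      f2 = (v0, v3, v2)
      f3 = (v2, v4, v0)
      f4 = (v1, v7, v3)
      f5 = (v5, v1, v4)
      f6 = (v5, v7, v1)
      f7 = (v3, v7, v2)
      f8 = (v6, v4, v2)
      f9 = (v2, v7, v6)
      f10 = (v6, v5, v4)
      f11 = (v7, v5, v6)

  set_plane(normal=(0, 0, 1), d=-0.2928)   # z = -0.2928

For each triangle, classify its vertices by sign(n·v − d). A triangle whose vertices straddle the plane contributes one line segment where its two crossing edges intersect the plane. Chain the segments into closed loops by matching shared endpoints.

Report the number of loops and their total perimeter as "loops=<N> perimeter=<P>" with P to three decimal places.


Straddling triangles (8 of 12):
  (v1,v3,v0) [++-] → (-0.785, -0.56, -0.2928)–(-0.785, -1.75, -0.2928)  len=1.1900
  (v4,v1,v0) [-+-] → (0.2512, -1.75, -0.2928)–(-0.785, -1.75, -0.2928)  len=1.0362
  (v0,v3,v2) [-+-] → (-0.785, -0.56, -0.2928)–(-0.785, 1.75, -0.2928)  len=2.3100
  (v5,v1,v4) [++-] → (0.2512, -1.75, -0.2928)–(0.785, -1.75, -0.2928)  len=0.5338
  (v3,v7,v2) [++-] → (-0.2512, 1.75, -0.2928)–(-0.785, 1.75, -0.2928)  len=0.5338
  (v2,v7,v6) [-+-] → (-0.2512, 1.75, -0.2928)–(0.785, 1.75, -0.2928)  len=1.0362
  (v6,v5,v4) [-+-] → (0.785, 0.56, -0.2928)–(0.785, -1.75, -0.2928)  len=2.3100
  (v7,v5,v6) [++-] → (0.785, 0.56, -0.2928)–(0.785, 1.75, -0.2928)  len=1.1900

Chained into 1 loop(s):
  loop 1: 8 segments, perimeter = 10.1400
Total perimeter = 10.140

loops=1 perimeter=10.140


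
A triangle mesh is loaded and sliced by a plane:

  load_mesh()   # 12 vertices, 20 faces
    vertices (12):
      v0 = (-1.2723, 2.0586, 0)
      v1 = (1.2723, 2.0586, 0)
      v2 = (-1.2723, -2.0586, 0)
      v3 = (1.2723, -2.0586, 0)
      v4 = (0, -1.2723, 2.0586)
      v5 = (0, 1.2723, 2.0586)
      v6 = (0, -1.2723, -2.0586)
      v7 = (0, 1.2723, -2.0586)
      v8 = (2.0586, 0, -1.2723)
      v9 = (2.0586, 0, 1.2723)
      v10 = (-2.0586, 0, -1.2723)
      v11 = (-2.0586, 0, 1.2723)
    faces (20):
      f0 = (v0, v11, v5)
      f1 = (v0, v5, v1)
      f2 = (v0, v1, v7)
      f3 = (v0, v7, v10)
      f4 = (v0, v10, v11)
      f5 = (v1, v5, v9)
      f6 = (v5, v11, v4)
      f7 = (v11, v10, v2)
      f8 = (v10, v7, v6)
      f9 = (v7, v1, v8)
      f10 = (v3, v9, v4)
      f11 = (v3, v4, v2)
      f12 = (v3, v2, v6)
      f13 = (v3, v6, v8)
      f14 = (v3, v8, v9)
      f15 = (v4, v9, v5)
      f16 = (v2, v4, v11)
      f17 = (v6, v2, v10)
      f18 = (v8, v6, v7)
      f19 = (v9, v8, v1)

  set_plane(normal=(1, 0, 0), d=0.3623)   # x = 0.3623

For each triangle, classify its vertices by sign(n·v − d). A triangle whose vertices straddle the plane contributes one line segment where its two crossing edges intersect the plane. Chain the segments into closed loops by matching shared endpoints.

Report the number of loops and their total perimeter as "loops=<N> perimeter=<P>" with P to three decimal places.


loops=1 perimeter=13.031

Straddling triangles (10 of 20):
  (v0,v5,v1) [--+] → (0.3623, 1.49621, 1.47239)–(0.3623, 2.0586, 0)  len=1.5761
  (v0,v1,v7) [-+-] → (0.3623, 2.0586, 0)–(0.3623, 1.49621, -1.47239)  len=1.5761
  (v1,v5,v9) [+-+] → (0.3623, 1.49621, 1.47239)–(0.3623, 1.04838, 1.92022)  len=0.6333
  (v7,v1,v8) [-++] → (0.3623, 1.49621, -1.47239)–(0.3623, 1.04838, -1.92022)  len=0.6333
  (v3,v9,v4) [++-] → (0.3623, -1.04838, 1.92022)–(0.3623, -1.49621, 1.47239)  len=0.6333
  (v3,v4,v2) [+--] → (0.3623, -1.49621, 1.47239)–(0.3623, -2.0586, 0)  len=1.5761
  (v3,v2,v6) [+--] → (0.3623, -2.0586, 0)–(0.3623, -1.49621, -1.47239)  len=1.5761
  (v3,v6,v8) [+-+] → (0.3623, -1.49621, -1.47239)–(0.3623, -1.04838, -1.92022)  len=0.6333
  (v4,v9,v5) [-+-] → (0.3623, -1.04838, 1.92022)–(0.3623, 1.04838, 1.92022)  len=2.0968
  (v8,v6,v7) [+--] → (0.3623, -1.04838, -1.92022)–(0.3623, 1.04838, -1.92022)  len=2.0968

Chained into 1 loop(s):
  loop 1: 10 segments, perimeter = 13.0314
Total perimeter = 13.031


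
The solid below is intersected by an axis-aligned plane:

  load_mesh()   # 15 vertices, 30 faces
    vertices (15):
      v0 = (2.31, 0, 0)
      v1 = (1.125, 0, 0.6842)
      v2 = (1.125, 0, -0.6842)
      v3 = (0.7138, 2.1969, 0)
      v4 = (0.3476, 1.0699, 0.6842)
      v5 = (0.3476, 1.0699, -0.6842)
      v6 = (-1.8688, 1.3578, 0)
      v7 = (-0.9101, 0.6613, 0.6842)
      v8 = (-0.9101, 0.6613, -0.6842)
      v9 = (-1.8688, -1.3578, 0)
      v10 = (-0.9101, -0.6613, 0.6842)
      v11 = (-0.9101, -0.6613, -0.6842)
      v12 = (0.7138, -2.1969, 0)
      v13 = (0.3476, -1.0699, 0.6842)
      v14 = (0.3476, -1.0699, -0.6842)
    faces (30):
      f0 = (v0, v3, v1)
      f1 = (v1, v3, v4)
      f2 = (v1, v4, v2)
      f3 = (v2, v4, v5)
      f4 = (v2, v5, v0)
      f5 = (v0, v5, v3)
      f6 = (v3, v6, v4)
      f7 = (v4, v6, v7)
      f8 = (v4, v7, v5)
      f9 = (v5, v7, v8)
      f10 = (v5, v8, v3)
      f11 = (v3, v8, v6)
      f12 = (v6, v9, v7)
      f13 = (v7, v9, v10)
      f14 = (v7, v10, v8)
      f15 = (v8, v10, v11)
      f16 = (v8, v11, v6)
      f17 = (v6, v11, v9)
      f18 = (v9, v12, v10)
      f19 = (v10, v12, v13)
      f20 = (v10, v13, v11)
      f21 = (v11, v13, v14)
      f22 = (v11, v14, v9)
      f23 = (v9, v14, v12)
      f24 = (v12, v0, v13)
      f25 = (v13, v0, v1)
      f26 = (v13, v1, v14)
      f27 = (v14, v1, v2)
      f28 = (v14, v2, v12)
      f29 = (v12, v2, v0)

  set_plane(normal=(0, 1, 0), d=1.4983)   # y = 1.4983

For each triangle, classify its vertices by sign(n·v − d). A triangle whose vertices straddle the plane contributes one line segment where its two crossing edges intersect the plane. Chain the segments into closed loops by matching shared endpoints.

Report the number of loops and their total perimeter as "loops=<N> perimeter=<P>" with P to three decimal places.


Straddling triangles (6 of 30):
  (v0,v3,v1) [-+-] → (1.22138, 1.4983, 0)–(0.844559, 1.4983, 0.217571)  len=0.4351
  (v1,v3,v4) [-+-] → (0.844559, 1.4983, 0.217571)–(0.486801, 1.4983, 0.424119)  len=0.4131
  (v0,v5,v3) [--+] → (0.486801, 1.4983, -0.424119)–(1.22138, 1.4983, 0)  len=0.8482
  (v3,v6,v4) [+--] → (-1.43637, 1.4983, 0)–(0.486801, 1.4983, 0.424119)  len=1.9694
  (v5,v8,v3) [--+] → (-0.0249709, 1.4983, -0.311267)–(0.486801, 1.4983, -0.424119)  len=0.5241
  (v3,v8,v6) [+--] → (-0.0249709, 1.4983, -0.311267)–(-1.43637, 1.4983, 0)  len=1.4453

Chained into 1 loop(s):
  loop 1: 6 segments, perimeter = 5.6352
Total perimeter = 5.635

loops=1 perimeter=5.635


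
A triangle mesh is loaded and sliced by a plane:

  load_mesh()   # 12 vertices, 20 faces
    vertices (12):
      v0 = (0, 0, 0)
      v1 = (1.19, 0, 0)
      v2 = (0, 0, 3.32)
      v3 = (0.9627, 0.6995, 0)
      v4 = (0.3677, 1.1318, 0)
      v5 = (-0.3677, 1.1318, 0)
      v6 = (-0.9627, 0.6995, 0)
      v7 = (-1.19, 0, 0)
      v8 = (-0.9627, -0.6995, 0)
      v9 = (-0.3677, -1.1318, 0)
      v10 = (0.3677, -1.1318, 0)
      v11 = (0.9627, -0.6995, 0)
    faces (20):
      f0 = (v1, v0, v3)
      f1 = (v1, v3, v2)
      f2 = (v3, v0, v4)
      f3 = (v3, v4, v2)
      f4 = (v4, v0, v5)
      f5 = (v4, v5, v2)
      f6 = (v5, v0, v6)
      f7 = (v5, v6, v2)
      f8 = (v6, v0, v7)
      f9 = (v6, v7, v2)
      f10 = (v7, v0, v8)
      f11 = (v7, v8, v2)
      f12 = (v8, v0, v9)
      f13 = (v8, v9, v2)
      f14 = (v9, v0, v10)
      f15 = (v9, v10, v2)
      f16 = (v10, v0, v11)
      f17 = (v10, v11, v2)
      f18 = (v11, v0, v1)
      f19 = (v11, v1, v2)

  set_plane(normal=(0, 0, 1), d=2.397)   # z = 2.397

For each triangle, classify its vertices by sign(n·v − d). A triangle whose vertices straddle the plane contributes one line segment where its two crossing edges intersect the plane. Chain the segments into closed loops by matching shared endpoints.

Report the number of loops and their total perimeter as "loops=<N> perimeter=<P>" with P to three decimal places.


loops=1 perimeter=2.045

Straddling triangles (10 of 20):
  (v1,v3,v2) [--+] → (0.267642, 0.194469, 2.397)–(0.330834, 0, 2.397)  len=0.2045
  (v3,v4,v2) [--+] → (0.102225, 0.314654, 2.397)–(0.267642, 0.194469, 2.397)  len=0.2045
  (v4,v5,v2) [--+] → (-0.102225, 0.314654, 2.397)–(0.102225, 0.314654, 2.397)  len=0.2045
  (v5,v6,v2) [--+] → (-0.267642, 0.194469, 2.397)–(-0.102225, 0.314654, 2.397)  len=0.2045
  (v6,v7,v2) [--+] → (-0.330834, 0, 2.397)–(-0.267642, 0.194469, 2.397)  len=0.2045
  (v7,v8,v2) [--+] → (-0.267642, -0.194469, 2.397)–(-0.330834, 0, 2.397)  len=0.2045
  (v8,v9,v2) [--+] → (-0.102225, -0.314654, 2.397)–(-0.267642, -0.194469, 2.397)  len=0.2045
  (v9,v10,v2) [--+] → (0.102225, -0.314654, 2.397)–(-0.102225, -0.314654, 2.397)  len=0.2045
  (v10,v11,v2) [--+] → (0.267642, -0.194469, 2.397)–(0.102225, -0.314654, 2.397)  len=0.2045
  (v11,v1,v2) [--+] → (0.330834, 0, 2.397)–(0.267642, -0.194469, 2.397)  len=0.2045

Chained into 1 loop(s):
  loop 1: 10 segments, perimeter = 2.0447
Total perimeter = 2.045


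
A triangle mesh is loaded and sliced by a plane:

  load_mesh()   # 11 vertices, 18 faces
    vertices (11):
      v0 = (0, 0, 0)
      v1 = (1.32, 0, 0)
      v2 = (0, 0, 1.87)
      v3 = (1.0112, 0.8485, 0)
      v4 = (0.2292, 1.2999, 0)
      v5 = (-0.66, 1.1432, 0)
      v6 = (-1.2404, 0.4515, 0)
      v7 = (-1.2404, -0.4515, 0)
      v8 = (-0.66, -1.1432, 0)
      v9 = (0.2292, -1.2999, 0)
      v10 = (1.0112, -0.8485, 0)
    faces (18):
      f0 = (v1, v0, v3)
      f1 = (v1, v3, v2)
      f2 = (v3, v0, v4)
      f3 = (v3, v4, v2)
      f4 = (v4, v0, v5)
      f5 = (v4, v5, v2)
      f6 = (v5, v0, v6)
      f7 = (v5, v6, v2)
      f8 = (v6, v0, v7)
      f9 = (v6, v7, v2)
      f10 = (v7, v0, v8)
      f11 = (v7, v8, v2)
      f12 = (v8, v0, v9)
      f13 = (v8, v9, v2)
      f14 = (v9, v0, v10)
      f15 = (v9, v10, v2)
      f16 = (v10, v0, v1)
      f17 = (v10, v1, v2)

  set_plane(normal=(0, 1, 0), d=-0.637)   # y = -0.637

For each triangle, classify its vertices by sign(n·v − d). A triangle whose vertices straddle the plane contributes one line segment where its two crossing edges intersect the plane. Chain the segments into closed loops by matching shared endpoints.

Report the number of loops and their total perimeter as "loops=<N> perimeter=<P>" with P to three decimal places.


Straddling triangles (8 of 18):
  (v7,v0,v8) [++-] → (-0.367757, -0.637, 0)–(-1.08475, -0.637, 0)  len=0.7170
  (v7,v8,v2) [+-+] → (-1.08475, -0.637, 0)–(-0.367757, -0.637, 0.828021)  len=1.0953
  (v8,v0,v9) [-+-] → (-0.367757, -0.637, 0)–(0.112317, -0.637, 0)  len=0.4801
  (v8,v9,v2) [--+] → (0.112317, -0.637, 0.95363)–(-0.367757, -0.637, 0.828021)  len=0.4962
  (v9,v0,v10) [-+-] → (0.112317, -0.637, 0)–(0.759145, -0.637, 0)  len=0.6468
  (v9,v10,v2) [--+] → (0.759145, -0.637, 0.466123)–(0.112317, -0.637, 0.95363)  len=0.8100
  (v10,v0,v1) [-++] → (0.759145, -0.637, 0)–(1.08817, -0.637, 0)  len=0.3290
  (v10,v1,v2) [-++] → (1.08817, -0.637, 0)–(0.759145, -0.637, 0.466123)  len=0.5706

Chained into 1 loop(s):
  loop 1: 8 segments, perimeter = 5.1450
Total perimeter = 5.145

loops=1 perimeter=5.145


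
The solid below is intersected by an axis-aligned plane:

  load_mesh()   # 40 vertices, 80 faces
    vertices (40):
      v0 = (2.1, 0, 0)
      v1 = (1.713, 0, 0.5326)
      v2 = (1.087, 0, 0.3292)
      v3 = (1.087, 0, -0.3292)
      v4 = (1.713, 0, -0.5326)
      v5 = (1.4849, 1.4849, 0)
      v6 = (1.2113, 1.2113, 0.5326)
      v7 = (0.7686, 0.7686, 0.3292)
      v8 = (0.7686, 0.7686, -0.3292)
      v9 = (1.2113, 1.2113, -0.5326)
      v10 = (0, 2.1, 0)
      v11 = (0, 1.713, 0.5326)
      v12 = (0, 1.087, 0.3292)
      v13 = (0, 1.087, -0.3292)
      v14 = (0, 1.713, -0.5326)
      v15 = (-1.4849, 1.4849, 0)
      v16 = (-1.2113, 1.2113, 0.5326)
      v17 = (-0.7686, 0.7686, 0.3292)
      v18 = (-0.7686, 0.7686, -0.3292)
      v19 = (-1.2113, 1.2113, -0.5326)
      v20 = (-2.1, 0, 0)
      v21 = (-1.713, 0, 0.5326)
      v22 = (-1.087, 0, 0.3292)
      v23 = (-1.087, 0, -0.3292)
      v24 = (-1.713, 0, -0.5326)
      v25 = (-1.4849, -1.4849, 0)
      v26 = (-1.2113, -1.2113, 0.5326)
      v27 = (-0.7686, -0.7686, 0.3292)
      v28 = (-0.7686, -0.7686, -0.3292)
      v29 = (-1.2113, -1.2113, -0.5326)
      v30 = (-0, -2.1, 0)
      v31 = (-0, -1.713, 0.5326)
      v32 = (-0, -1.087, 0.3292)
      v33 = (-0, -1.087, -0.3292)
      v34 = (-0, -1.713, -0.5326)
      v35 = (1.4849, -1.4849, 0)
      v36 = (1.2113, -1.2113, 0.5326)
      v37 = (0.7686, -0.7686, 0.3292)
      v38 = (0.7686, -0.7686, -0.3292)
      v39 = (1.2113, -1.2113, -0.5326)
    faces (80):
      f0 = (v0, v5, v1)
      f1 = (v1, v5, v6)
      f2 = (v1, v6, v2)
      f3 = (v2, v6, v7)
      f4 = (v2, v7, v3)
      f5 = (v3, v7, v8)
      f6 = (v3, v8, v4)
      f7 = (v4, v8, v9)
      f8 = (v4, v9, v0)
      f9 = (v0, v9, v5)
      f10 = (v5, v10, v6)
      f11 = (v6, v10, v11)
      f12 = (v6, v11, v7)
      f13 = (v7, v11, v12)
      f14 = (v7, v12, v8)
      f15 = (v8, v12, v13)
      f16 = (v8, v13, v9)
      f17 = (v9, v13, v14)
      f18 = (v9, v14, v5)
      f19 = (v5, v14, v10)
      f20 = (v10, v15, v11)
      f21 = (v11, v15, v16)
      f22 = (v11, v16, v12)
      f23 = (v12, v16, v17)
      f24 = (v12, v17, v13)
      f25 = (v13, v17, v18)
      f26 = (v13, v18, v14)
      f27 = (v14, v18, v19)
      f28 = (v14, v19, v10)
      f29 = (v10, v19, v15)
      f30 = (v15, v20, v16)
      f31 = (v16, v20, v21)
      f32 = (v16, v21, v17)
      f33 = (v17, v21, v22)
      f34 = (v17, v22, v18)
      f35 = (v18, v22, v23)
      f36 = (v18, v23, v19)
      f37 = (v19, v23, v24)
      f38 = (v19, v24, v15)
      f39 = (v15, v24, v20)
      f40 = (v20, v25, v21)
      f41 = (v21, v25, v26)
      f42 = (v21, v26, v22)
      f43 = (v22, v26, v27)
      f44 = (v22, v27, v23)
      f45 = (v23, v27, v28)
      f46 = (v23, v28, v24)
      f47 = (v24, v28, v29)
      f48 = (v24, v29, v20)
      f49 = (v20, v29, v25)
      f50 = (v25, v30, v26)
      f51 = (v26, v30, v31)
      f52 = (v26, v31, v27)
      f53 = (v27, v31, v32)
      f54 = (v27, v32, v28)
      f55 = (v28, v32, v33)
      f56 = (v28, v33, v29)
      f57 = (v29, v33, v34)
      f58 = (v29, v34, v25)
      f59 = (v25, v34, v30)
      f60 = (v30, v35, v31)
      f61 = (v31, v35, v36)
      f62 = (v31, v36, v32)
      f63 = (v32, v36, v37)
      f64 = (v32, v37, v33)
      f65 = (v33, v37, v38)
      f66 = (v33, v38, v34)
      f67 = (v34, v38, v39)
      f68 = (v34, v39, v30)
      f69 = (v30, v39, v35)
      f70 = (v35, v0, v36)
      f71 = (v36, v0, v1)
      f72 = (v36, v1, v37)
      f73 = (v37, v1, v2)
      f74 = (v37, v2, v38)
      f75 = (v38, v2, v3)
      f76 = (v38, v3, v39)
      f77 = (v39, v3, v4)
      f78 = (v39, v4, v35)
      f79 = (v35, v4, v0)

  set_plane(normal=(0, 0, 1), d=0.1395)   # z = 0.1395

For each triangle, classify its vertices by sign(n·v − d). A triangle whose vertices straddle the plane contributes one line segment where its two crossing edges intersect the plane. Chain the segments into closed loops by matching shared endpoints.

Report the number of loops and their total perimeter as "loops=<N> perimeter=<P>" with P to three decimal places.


loops=2 perimeter=18.893

Straddling triangles (32 of 80):
  (v0,v5,v1) [--+] → (1.54464, 1.09597, 0.1395)–(1.99864, 0, 0.1395)  len=1.1863
  (v1,v5,v6) [+-+] → (1.54464, 1.09597, 0.1395)–(1.41324, 1.41324, 0.1395)  len=0.3434
  (v2,v7,v3) [++-] → (0.860338, 0.547149, 0.1395)–(1.087, 0, 0.1395)  len=0.5922
  (v3,v7,v8) [-+-] → (0.860338, 0.547149, 0.1395)–(0.7686, 0.7686, 0.1395)  len=0.2397
  (v5,v10,v6) [--+] → (0.317267, 1.86723, 0.1395)–(1.41324, 1.41324, 0.1395)  len=1.1863
  (v6,v10,v11) [+-+] → (0.317267, 1.86723, 0.1395)–(0, 1.99864, 0.1395)  len=0.3434
  (v7,v12,v8) [++-] → (0.221451, 0.995262, 0.1395)–(0.7686, 0.7686, 0.1395)  len=0.5922
  (v8,v12,v13) [-+-] → (0.221451, 0.995262, 0.1395)–(0, 1.087, 0.1395)  len=0.2397
  (v10,v15,v11) [--+] → (-1.09597, 1.54464, 0.1395)–(0, 1.99864, 0.1395)  len=1.1863
  (v11,v15,v16) [+-+] → (-1.09597, 1.54464, 0.1395)–(-1.41324, 1.41324, 0.1395)  len=0.3434
  (v12,v17,v13) [++-] → (-0.547149, 0.860338, 0.1395)–(0, 1.087, 0.1395)  len=0.5922
  (v13,v17,v18) [-+-] → (-0.547149, 0.860338, 0.1395)–(-0.7686, 0.7686, 0.1395)  len=0.2397
  (v15,v20,v16) [--+] → (-1.86723, 0.317267, 0.1395)–(-1.41324, 1.41324, 0.1395)  len=1.1863
  (v16,v20,v21) [+-+] → (-1.86723, 0.317267, 0.1395)–(-1.99864, 0, 0.1395)  len=0.3434
  (v17,v22,v18) [++-] → (-0.995262, 0.221451, 0.1395)–(-0.7686, 0.7686, 0.1395)  len=0.5922
  (v18,v22,v23) [-+-] → (-0.995262, 0.221451, 0.1395)–(-1.087, 0, 0.1395)  len=0.2397
  (v20,v25,v21) [--+] → (-1.54464, -1.09597, 0.1395)–(-1.99864, 0, 0.1395)  len=1.1863
  (v21,v25,v26) [+-+] → (-1.54464, -1.09597, 0.1395)–(-1.41324, -1.41324, 0.1395)  len=0.3434
  (v22,v27,v23) [++-] → (-0.860338, -0.547149, 0.1395)–(-1.087, 0, 0.1395)  len=0.5922
  (v23,v27,v28) [-+-] → (-0.860338, -0.547149, 0.1395)–(-0.7686, -0.7686, 0.1395)  len=0.2397
  (v25,v30,v26) [--+] → (-0.317267, -1.86723, 0.1395)–(-1.41324, -1.41324, 0.1395)  len=1.1863
  (v26,v30,v31) [+-+] → (-0.317267, -1.86723, 0.1395)–(0, -1.99864, 0.1395)  len=0.3434
  (v27,v32,v28) [++-] → (-0.221451, -0.995262, 0.1395)–(-0.7686, -0.7686, 0.1395)  len=0.5922
  (v28,v32,v33) [-+-] → (-0.221451, -0.995262, 0.1395)–(0, -1.087, 0.1395)  len=0.2397
  (v30,v35,v31) [--+] → (1.09597, -1.54464, 0.1395)–(0, -1.99864, 0.1395)  len=1.1863
  (v31,v35,v36) [+-+] → (1.09597, -1.54464, 0.1395)–(1.41324, -1.41324, 0.1395)  len=0.3434
  (v32,v37,v33) [++-] → (0.547149, -0.860338, 0.1395)–(0, -1.087, 0.1395)  len=0.5922
  (v33,v37,v38) [-+-] → (0.547149, -0.860338, 0.1395)–(0.7686, -0.7686, 0.1395)  len=0.2397
  (v35,v0,v36) [--+] → (1.86723, -0.317267, 0.1395)–(1.41324, -1.41324, 0.1395)  len=1.1863
  (v36,v0,v1) [+-+] → (1.86723, -0.317267, 0.1395)–(1.99864, 0, 0.1395)  len=0.3434
  (v37,v2,v38) [++-] → (0.995262, -0.221451, 0.1395)–(0.7686, -0.7686, 0.1395)  len=0.5922
  (v38,v2,v3) [-+-] → (0.995262, -0.221451, 0.1395)–(1.087, 0, 0.1395)  len=0.2397

Chained into 2 loop(s):
  loop 1: 16 segments, perimeter = 12.2375
  loop 2: 16 segments, perimeter = 6.6555
Total perimeter = 18.893


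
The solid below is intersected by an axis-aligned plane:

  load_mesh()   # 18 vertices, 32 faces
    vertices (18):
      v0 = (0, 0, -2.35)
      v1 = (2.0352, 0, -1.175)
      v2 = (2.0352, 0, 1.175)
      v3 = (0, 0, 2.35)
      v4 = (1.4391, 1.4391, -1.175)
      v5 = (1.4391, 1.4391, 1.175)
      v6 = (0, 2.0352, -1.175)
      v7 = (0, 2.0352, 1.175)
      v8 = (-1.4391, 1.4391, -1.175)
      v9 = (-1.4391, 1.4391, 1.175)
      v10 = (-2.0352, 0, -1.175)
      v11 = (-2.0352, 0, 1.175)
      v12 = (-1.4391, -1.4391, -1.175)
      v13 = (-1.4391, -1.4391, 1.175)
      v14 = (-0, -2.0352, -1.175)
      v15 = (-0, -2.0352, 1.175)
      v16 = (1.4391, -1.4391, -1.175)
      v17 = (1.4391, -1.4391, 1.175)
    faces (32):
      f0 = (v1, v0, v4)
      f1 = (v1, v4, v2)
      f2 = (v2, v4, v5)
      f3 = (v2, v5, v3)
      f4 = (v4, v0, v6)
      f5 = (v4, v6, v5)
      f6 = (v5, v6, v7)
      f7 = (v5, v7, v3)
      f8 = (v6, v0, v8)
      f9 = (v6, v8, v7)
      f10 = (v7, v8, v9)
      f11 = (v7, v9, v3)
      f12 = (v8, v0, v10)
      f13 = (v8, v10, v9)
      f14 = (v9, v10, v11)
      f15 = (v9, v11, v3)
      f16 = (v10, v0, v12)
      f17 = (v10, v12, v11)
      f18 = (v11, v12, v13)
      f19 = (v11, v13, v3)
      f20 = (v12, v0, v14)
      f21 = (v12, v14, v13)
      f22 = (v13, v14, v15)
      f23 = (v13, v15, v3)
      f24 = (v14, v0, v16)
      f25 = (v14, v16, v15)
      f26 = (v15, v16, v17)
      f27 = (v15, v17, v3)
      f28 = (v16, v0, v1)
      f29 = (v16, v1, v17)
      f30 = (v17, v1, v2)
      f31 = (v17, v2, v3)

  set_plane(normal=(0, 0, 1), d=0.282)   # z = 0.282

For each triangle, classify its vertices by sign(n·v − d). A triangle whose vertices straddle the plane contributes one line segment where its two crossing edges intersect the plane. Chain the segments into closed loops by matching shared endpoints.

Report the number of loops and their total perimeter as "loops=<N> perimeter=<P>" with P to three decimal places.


loops=1 perimeter=12.461

Straddling triangles (16 of 32):
  (v1,v4,v2) [--+] → (1.80868, 0.546858, 0.282)–(2.0352, 0, 0.282)  len=0.5919
  (v2,v4,v5) [+-+] → (1.80868, 0.546858, 0.282)–(1.4391, 1.4391, 0.282)  len=0.9658
  (v4,v6,v5) [--+] → (0.892242, 1.66562, 0.282)–(1.4391, 1.4391, 0.282)  len=0.5919
  (v5,v6,v7) [+-+] → (0.892242, 1.66562, 0.282)–(0, 2.0352, 0.282)  len=0.9658
  (v6,v8,v7) [--+] → (-0.546858, 1.80868, 0.282)–(0, 2.0352, 0.282)  len=0.5919
  (v7,v8,v9) [+-+] → (-0.546858, 1.80868, 0.282)–(-1.4391, 1.4391, 0.282)  len=0.9658
  (v8,v10,v9) [--+] → (-1.66562, 0.892242, 0.282)–(-1.4391, 1.4391, 0.282)  len=0.5919
  (v9,v10,v11) [+-+] → (-1.66562, 0.892242, 0.282)–(-2.0352, 0, 0.282)  len=0.9658
  (v10,v12,v11) [--+] → (-1.80868, -0.546858, 0.282)–(-2.0352, 0, 0.282)  len=0.5919
  (v11,v12,v13) [+-+] → (-1.80868, -0.546858, 0.282)–(-1.4391, -1.4391, 0.282)  len=0.9658
  (v12,v14,v13) [--+] → (-0.892242, -1.66562, 0.282)–(-1.4391, -1.4391, 0.282)  len=0.5919
  (v13,v14,v15) [+-+] → (-0.892242, -1.66562, 0.282)–(0, -2.0352, 0.282)  len=0.9658
  (v14,v16,v15) [--+] → (0.546858, -1.80868, 0.282)–(0, -2.0352, 0.282)  len=0.5919
  (v15,v16,v17) [+-+] → (0.546858, -1.80868, 0.282)–(1.4391, -1.4391, 0.282)  len=0.9658
  (v16,v1,v17) [--+] → (1.66562, -0.892242, 0.282)–(1.4391, -1.4391, 0.282)  len=0.5919
  (v17,v1,v2) [+-+] → (1.66562, -0.892242, 0.282)–(2.0352, 0, 0.282)  len=0.9658

Chained into 1 loop(s):
  loop 1: 16 segments, perimeter = 12.4614
Total perimeter = 12.461


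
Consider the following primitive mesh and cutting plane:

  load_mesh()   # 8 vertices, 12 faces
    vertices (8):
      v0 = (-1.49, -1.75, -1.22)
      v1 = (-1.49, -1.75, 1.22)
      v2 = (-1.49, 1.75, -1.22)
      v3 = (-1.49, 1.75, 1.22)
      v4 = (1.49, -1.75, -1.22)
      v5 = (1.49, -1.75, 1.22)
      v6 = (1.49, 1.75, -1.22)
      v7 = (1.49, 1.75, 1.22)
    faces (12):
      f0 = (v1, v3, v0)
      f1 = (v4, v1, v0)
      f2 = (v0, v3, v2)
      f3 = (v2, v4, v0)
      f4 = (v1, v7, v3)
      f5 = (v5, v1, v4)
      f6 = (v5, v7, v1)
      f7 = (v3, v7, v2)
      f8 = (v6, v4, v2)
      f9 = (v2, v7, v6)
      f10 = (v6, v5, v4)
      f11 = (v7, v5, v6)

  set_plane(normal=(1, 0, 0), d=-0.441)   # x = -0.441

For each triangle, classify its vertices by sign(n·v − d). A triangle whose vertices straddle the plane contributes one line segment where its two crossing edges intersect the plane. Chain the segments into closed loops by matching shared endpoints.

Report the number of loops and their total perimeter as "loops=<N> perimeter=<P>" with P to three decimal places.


Straddling triangles (8 of 12):
  (v4,v1,v0) [+--] → (-0.441, -1.75, 0.361087)–(-0.441, -1.75, -1.22)  len=1.5811
  (v2,v4,v0) [-+-] → (-0.441, 0.517953, -1.22)–(-0.441, -1.75, -1.22)  len=2.2680
  (v1,v7,v3) [-+-] → (-0.441, -0.517953, 1.22)–(-0.441, 1.75, 1.22)  len=2.2680
  (v5,v1,v4) [+-+] → (-0.441, -1.75, 1.22)–(-0.441, -1.75, 0.361087)  len=0.8589
  (v5,v7,v1) [++-] → (-0.441, -0.517953, 1.22)–(-0.441, -1.75, 1.22)  len=1.2320
  (v3,v7,v2) [-+-] → (-0.441, 1.75, 1.22)–(-0.441, 1.75, -0.361087)  len=1.5811
  (v6,v4,v2) [++-] → (-0.441, 0.517953, -1.22)–(-0.441, 1.75, -1.22)  len=1.2320
  (v2,v7,v6) [-++] → (-0.441, 1.75, -0.361087)–(-0.441, 1.75, -1.22)  len=0.8589

Chained into 1 loop(s):
  loop 1: 8 segments, perimeter = 11.8800
Total perimeter = 11.880

loops=1 perimeter=11.880
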